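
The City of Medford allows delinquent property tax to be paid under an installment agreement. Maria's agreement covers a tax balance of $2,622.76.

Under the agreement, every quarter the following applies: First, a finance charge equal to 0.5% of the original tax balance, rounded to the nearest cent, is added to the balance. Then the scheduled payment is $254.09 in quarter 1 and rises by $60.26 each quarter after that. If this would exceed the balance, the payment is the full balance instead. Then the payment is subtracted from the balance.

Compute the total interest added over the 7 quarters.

Quarter 1: $2,622.76 +$13.11 interest = $2,635.87; pay $254.09 → $2,381.78
Quarter 2: $2,381.78 +$13.11 interest = $2,394.89; pay $314.35 → $2,080.54
Quarter 3: $2,080.54 +$13.11 interest = $2,093.65; pay $374.61 → $1,719.04
Quarter 4: $1,719.04 +$13.11 interest = $1,732.15; pay $434.87 → $1,297.28
Quarter 5: $1,297.28 +$13.11 interest = $1,310.39; pay $495.13 → $815.26
Quarter 6: $815.26 +$13.11 interest = $828.37; pay $555.39 → $272.98
Quarter 7: $272.98 +$13.11 interest = $286.09; pay $286.09 → $0.00
Total interest: $13.11 + $13.11 + $13.11 + $13.11 + $13.11 + $13.11 + $13.11 = $91.77

$91.77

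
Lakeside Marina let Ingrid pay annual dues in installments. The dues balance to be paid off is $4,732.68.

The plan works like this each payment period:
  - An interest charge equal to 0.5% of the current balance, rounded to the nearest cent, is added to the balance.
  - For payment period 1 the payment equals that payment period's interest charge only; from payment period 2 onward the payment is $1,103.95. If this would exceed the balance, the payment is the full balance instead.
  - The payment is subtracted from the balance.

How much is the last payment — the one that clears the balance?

$380.91

Payment period 1: $4,732.68 +$23.66 interest = $4,756.34; pay $23.66 → $4,732.68
Payment period 2: $4,732.68 +$23.66 interest = $4,756.34; pay $1,103.95 → $3,652.39
Payment period 3: $3,652.39 +$18.26 interest = $3,670.65; pay $1,103.95 → $2,566.70
Payment period 4: $2,566.70 +$12.83 interest = $2,579.53; pay $1,103.95 → $1,475.58
Payment period 5: $1,475.58 +$7.38 interest = $1,482.96; pay $1,103.95 → $379.01
Payment period 6: $379.01 +$1.90 interest = $380.91; pay $380.91 → $0.00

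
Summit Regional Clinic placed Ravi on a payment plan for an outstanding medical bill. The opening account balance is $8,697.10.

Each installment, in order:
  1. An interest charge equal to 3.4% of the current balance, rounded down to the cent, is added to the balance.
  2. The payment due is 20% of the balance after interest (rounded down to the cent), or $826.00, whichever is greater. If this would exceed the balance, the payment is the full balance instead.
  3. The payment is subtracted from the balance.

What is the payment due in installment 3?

Installment 1: $8,697.10 +$295.70 interest = $8,992.80; pay $1,798.56 → $7,194.24
Installment 2: $7,194.24 +$244.60 interest = $7,438.84; pay $1,487.76 → $5,951.08
Installment 3: $5,951.08 +$202.33 interest = $6,153.41; pay $1,230.68 → $4,922.73

$1,230.68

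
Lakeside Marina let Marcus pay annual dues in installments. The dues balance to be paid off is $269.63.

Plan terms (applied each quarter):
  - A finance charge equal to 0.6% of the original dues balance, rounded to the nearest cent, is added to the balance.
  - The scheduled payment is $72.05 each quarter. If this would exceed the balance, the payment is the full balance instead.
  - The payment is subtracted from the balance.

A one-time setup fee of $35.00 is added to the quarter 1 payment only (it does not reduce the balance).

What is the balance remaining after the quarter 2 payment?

# | Opening | Interest | Payment | Fee | End bal
1 | $269.63 | $1.62 | $72.05 | $35.00 | $199.20
2 | $199.20 | $1.62 | $72.05 | — | $128.77

$128.77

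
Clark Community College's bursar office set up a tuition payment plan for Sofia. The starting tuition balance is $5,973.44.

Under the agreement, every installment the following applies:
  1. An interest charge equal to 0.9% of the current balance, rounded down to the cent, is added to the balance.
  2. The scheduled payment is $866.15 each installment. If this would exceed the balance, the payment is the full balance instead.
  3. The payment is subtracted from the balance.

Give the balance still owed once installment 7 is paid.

Installment 1: opening $5,973.44; interest $53.76 → $6,027.20; payment $866.15; balance $5,161.05
Installment 2: opening $5,161.05; interest $46.44 → $5,207.49; payment $866.15; balance $4,341.34
Installment 3: opening $4,341.34; interest $39.07 → $4,380.41; payment $866.15; balance $3,514.26
Installment 4: opening $3,514.26; interest $31.62 → $3,545.88; payment $866.15; balance $2,679.73
Installment 5: opening $2,679.73; interest $24.11 → $2,703.84; payment $866.15; balance $1,837.69
Installment 6: opening $1,837.69; interest $16.53 → $1,854.22; payment $866.15; balance $988.07
Installment 7: opening $988.07; interest $8.89 → $996.96; payment $866.15; balance $130.81

$130.81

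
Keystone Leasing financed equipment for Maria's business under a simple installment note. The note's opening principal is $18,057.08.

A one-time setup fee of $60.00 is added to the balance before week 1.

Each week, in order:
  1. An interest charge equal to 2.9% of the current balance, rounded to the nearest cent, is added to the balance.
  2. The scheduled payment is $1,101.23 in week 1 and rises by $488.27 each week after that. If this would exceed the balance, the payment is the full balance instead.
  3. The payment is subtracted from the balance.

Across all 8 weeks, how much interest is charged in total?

$2,885.09

# | Opening | Interest | Payment | End bal
1 | $18,117.08 | $525.40 | $1,101.23 | $17,541.25
2 | $17,541.25 | $508.70 | $1,589.50 | $16,460.45
3 | $16,460.45 | $477.35 | $2,077.77 | $14,860.03
4 | $14,860.03 | $430.94 | $2,566.04 | $12,724.93
5 | $12,724.93 | $369.02 | $3,054.31 | $10,039.64
6 | $10,039.64 | $291.15 | $3,542.58 | $6,788.21
7 | $6,788.21 | $196.86 | $4,030.85 | $2,954.22
8 | $2,954.22 | $85.67 | $3,039.89 | $0.00
Total interest: $525.40 + $508.70 + $477.35 + $430.94 + $369.02 + $291.15 + $196.86 + $85.67 = $2,885.09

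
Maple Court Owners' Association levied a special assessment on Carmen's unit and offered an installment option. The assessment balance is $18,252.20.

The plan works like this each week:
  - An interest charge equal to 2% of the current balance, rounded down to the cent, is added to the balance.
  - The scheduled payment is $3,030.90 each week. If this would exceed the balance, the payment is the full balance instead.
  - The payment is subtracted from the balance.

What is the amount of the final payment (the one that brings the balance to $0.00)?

Week 1: $18,252.20 +$365.04 interest = $18,617.24; pay $3,030.90 → $15,586.34
Week 2: $15,586.34 +$311.72 interest = $15,898.06; pay $3,030.90 → $12,867.16
Week 3: $12,867.16 +$257.34 interest = $13,124.50; pay $3,030.90 → $10,093.60
Week 4: $10,093.60 +$201.87 interest = $10,295.47; pay $3,030.90 → $7,264.57
Week 5: $7,264.57 +$145.29 interest = $7,409.86; pay $3,030.90 → $4,378.96
Week 6: $4,378.96 +$87.57 interest = $4,466.53; pay $3,030.90 → $1,435.63
Week 7: $1,435.63 +$28.71 interest = $1,464.34; pay $1,464.34 → $0.00

$1,464.34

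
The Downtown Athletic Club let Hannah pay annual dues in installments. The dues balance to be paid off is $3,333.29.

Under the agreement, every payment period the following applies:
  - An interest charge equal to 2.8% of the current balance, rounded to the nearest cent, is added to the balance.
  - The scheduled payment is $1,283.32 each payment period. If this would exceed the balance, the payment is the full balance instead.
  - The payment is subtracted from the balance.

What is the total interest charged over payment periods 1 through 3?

$179.10

# | Opening | Interest | Payment | End bal
1 | $3,333.29 | $93.33 | $1,283.32 | $2,143.30
2 | $2,143.30 | $60.01 | $1,283.32 | $919.99
3 | $919.99 | $25.76 | $945.75 | $0.00
Total interest: $93.33 + $60.01 + $25.76 = $179.10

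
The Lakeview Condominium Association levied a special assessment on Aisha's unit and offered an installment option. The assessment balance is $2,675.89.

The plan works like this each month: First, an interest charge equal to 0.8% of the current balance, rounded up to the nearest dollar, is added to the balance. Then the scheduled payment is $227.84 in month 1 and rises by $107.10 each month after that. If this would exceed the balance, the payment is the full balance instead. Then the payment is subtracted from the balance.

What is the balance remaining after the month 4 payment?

# | Opening | Interest | Payment | End bal
1 | $2,675.89 | $22.00 | $227.84 | $2,470.05
2 | $2,470.05 | $20.00 | $334.94 | $2,155.11
3 | $2,155.11 | $18.00 | $442.04 | $1,731.07
4 | $1,731.07 | $14.00 | $549.14 | $1,195.93

$1,195.93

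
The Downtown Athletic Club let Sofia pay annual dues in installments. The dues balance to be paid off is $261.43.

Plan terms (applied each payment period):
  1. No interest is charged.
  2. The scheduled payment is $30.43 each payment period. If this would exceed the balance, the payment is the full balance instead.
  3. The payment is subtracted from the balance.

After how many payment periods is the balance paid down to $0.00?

Payment period 1: $261.43 − $30.43 → $231.00
Payment period 2: $231.00 − $30.43 → $200.57
Payment period 3: $200.57 − $30.43 → $170.14
Payment period 4: $170.14 − $30.43 → $139.71
Payment period 5: $139.71 − $30.43 → $109.28
Payment period 6: $109.28 − $30.43 → $78.85
Payment period 7: $78.85 − $30.43 → $48.42
Payment period 8: $48.42 − $30.43 → $17.99
Payment period 9: $17.99 − $17.99 → $0.00
Balance reaches $0.00 in payment period 9.

9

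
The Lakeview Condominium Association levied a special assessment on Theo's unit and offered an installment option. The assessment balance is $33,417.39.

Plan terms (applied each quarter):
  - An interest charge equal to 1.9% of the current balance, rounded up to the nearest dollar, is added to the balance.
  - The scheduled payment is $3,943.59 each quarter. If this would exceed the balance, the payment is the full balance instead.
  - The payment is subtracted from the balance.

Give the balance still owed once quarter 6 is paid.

$12,601.85

# | Opening | Interest | Payment | End bal
1 | $33,417.39 | $635.00 | $3,943.59 | $30,108.80
2 | $30,108.80 | $573.00 | $3,943.59 | $26,738.21
3 | $26,738.21 | $509.00 | $3,943.59 | $23,303.62
4 | $23,303.62 | $443.00 | $3,943.59 | $19,803.03
5 | $19,803.03 | $377.00 | $3,943.59 | $16,236.44
6 | $16,236.44 | $309.00 | $3,943.59 | $12,601.85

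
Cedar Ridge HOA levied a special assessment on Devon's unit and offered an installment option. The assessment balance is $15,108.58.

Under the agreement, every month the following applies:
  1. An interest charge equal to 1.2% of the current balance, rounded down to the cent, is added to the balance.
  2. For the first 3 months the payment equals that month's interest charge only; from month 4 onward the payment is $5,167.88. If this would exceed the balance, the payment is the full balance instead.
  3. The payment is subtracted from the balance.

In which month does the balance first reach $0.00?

6

Month 1: opening $15,108.58; interest $181.30 → $15,289.88; payment $181.30; balance $15,108.58
Month 2: opening $15,108.58; interest $181.30 → $15,289.88; payment $181.30; balance $15,108.58
Month 3: opening $15,108.58; interest $181.30 → $15,289.88; payment $181.30; balance $15,108.58
Month 4: opening $15,108.58; interest $181.30 → $15,289.88; payment $5,167.88; balance $10,122.00
Month 5: opening $10,122.00; interest $121.46 → $10,243.46; payment $5,167.88; balance $5,075.58
Month 6: opening $5,075.58; interest $60.90 → $5,136.48; payment $5,136.48; balance $0.00
Balance reaches $0.00 in month 6.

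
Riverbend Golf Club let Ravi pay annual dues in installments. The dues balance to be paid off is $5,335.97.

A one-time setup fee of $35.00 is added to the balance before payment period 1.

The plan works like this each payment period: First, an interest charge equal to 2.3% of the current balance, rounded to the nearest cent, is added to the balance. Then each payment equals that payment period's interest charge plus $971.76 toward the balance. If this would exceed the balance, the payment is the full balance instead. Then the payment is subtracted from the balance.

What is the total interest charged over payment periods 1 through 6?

$405.93

# | Opening | Interest | Payment | End bal
1 | $5,370.97 | $123.53 | $1,095.29 | $4,399.21
2 | $4,399.21 | $101.18 | $1,072.94 | $3,427.45
3 | $3,427.45 | $78.83 | $1,050.59 | $2,455.69
4 | $2,455.69 | $56.48 | $1,028.24 | $1,483.93
5 | $1,483.93 | $34.13 | $1,005.89 | $512.17
6 | $512.17 | $11.78 | $523.95 | $0.00
Total interest: $123.53 + $101.18 + $78.83 + $56.48 + $34.13 + $11.78 = $405.93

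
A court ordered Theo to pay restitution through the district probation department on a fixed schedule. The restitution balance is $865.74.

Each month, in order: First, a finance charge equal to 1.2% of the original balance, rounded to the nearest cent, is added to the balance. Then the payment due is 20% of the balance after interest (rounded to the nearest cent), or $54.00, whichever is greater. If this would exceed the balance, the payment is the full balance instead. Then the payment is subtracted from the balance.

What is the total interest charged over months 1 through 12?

$124.68

Month 1: opening $865.74; interest $10.39 → $876.13; payment $175.23; balance $700.90
Month 2: opening $700.90; interest $10.39 → $711.29; payment $142.26; balance $569.03
Month 3: opening $569.03; interest $10.39 → $579.42; payment $115.88; balance $463.54
Month 4: opening $463.54; interest $10.39 → $473.93; payment $94.79; balance $379.14
Month 5: opening $379.14; interest $10.39 → $389.53; payment $77.91; balance $311.62
Month 6: opening $311.62; interest $10.39 → $322.01; payment $64.40; balance $257.61
Month 7: opening $257.61; interest $10.39 → $268.00; payment $54.00; balance $214.00
Month 8: opening $214.00; interest $10.39 → $224.39; payment $54.00; balance $170.39
Month 9: opening $170.39; interest $10.39 → $180.78; payment $54.00; balance $126.78
Month 10: opening $126.78; interest $10.39 → $137.17; payment $54.00; balance $83.17
Month 11: opening $83.17; interest $10.39 → $93.56; payment $54.00; balance $39.56
Month 12: opening $39.56; interest $10.39 → $49.95; payment $49.95; balance $0.00
Total interest: $10.39 + $10.39 + $10.39 + $10.39 + $10.39 + $10.39 + $10.39 + $10.39 + $10.39 + $10.39 + $10.39 + $10.39 = $124.68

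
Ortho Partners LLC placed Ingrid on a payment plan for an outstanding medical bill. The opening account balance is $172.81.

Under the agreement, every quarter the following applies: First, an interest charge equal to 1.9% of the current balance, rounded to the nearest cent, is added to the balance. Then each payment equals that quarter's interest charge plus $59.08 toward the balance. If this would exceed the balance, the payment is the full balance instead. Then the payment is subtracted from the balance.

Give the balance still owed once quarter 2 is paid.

$54.65

Quarter 1: opening $172.81; interest $3.28 → $176.09; payment $62.36; balance $113.73
Quarter 2: opening $113.73; interest $2.16 → $115.89; payment $61.24; balance $54.65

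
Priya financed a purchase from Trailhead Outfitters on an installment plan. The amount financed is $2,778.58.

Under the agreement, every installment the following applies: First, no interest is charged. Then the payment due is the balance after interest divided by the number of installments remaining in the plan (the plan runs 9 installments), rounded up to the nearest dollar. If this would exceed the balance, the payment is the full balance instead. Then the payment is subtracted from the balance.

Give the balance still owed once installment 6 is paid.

Installment 1: $2,778.58 − $309.00 → $2,469.58
Installment 2: $2,469.58 − $309.00 → $2,160.58
Installment 3: $2,160.58 − $309.00 → $1,851.58
Installment 4: $1,851.58 − $309.00 → $1,542.58
Installment 5: $1,542.58 − $309.00 → $1,233.58
Installment 6: $1,233.58 − $309.00 → $924.58

$924.58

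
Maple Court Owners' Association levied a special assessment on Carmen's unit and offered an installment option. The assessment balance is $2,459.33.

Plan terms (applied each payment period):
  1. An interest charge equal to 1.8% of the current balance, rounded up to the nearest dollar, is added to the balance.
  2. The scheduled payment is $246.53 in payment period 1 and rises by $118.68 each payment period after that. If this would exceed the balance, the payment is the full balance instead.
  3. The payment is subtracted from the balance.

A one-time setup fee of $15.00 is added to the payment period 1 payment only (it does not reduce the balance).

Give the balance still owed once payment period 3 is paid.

Payment period 1: $2,459.33 +$45.00 interest = $2,504.33; pay $246.53 (+ $15.00 fee) → $2,257.80
Payment period 2: $2,257.80 +$41.00 interest = $2,298.80; pay $365.21 → $1,933.59
Payment period 3: $1,933.59 +$35.00 interest = $1,968.59; pay $483.89 → $1,484.70

$1,484.70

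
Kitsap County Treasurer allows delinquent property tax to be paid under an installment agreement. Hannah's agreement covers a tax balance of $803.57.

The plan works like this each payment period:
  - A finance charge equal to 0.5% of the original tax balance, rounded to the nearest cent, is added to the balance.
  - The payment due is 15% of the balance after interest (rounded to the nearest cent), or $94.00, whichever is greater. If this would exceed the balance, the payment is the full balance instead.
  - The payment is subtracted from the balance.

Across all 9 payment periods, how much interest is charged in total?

Payment period 1: opening $803.57; interest $4.02 → $807.59; payment $121.14; balance $686.45
Payment period 2: opening $686.45; interest $4.02 → $690.47; payment $103.57; balance $586.90
Payment period 3: opening $586.90; interest $4.02 → $590.92; payment $94.00; balance $496.92
Payment period 4: opening $496.92; interest $4.02 → $500.94; payment $94.00; balance $406.94
Payment period 5: opening $406.94; interest $4.02 → $410.96; payment $94.00; balance $316.96
Payment period 6: opening $316.96; interest $4.02 → $320.98; payment $94.00; balance $226.98
Payment period 7: opening $226.98; interest $4.02 → $231.00; payment $94.00; balance $137.00
Payment period 8: opening $137.00; interest $4.02 → $141.02; payment $94.00; balance $47.02
Payment period 9: opening $47.02; interest $4.02 → $51.04; payment $51.04; balance $0.00
Total interest: $4.02 + $4.02 + $4.02 + $4.02 + $4.02 + $4.02 + $4.02 + $4.02 + $4.02 = $36.18

$36.18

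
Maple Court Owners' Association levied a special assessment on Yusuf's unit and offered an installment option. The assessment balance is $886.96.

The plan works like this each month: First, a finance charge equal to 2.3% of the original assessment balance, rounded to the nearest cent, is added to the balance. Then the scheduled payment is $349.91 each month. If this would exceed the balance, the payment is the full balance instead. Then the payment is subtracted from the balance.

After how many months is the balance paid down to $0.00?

Month 1: $886.96 +$20.40 interest = $907.36; pay $349.91 → $557.45
Month 2: $557.45 +$20.40 interest = $577.85; pay $349.91 → $227.94
Month 3: $227.94 +$20.40 interest = $248.34; pay $248.34 → $0.00
Balance reaches $0.00 in month 3.

3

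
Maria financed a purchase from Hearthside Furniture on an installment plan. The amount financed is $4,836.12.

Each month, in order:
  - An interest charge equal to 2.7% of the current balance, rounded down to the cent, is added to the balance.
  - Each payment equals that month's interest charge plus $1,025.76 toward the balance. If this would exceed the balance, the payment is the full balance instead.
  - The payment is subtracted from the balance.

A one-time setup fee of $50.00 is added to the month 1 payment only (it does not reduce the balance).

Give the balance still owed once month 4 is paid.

$733.08

# | Opening | Interest | Payment | Fee | End bal
1 | $4,836.12 | $130.57 | $1,156.33 | $50.00 | $3,810.36
2 | $3,810.36 | $102.87 | $1,128.63 | — | $2,784.60
3 | $2,784.60 | $75.18 | $1,100.94 | — | $1,758.84
4 | $1,758.84 | $47.48 | $1,073.24 | — | $733.08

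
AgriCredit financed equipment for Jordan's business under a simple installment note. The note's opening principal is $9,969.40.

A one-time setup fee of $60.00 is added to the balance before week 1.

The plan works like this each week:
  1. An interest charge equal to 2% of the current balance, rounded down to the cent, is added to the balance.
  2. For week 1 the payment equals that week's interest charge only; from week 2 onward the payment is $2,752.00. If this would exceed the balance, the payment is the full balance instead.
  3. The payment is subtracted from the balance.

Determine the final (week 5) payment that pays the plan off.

$2,265.46

Week 1: $10,029.40 +$200.58 interest = $10,229.98; pay $200.58 → $10,029.40
Week 2: $10,029.40 +$200.58 interest = $10,229.98; pay $2,752.00 → $7,477.98
Week 3: $7,477.98 +$149.55 interest = $7,627.53; pay $2,752.00 → $4,875.53
Week 4: $4,875.53 +$97.51 interest = $4,973.04; pay $2,752.00 → $2,221.04
Week 5: $2,221.04 +$44.42 interest = $2,265.46; pay $2,265.46 → $0.00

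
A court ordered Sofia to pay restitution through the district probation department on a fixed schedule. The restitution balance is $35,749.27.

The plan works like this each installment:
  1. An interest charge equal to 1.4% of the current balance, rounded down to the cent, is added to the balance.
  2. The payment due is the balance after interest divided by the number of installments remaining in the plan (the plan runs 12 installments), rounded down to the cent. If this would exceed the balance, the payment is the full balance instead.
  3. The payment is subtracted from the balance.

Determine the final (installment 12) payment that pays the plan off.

Installment 1: opening $35,749.27; interest $500.48 → $36,249.75; payment $3,020.81; balance $33,228.94
Installment 2: opening $33,228.94; interest $465.20 → $33,694.14; payment $3,063.10; balance $30,631.04
Installment 3: opening $30,631.04; interest $428.83 → $31,059.87; payment $3,105.98; balance $27,953.89
Installment 4: opening $27,953.89; interest $391.35 → $28,345.24; payment $3,149.47; balance $25,195.77
Installment 5: opening $25,195.77; interest $352.74 → $25,548.51; payment $3,193.56; balance $22,354.95
Installment 6: opening $22,354.95; interest $312.96 → $22,667.91; payment $3,238.27; balance $19,429.64
Installment 7: opening $19,429.64; interest $272.01 → $19,701.65; payment $3,283.60; balance $16,418.05
Installment 8: opening $16,418.05; interest $229.85 → $16,647.90; payment $3,329.58; balance $13,318.32
Installment 9: opening $13,318.32; interest $186.45 → $13,504.77; payment $3,376.19; balance $10,128.58
Installment 10: opening $10,128.58; interest $141.80 → $10,270.38; payment $3,423.46; balance $6,846.92
Installment 11: opening $6,846.92; interest $95.85 → $6,942.77; payment $3,471.38; balance $3,471.39
Installment 12: opening $3,471.39; interest $48.59 → $3,519.98; payment $3,519.98; balance $0.00

$3,519.98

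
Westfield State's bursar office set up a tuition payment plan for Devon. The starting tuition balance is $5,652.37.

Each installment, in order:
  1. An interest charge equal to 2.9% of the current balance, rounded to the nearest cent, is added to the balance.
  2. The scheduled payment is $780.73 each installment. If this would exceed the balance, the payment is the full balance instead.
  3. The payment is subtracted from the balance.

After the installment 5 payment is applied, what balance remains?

# | Opening | Interest | Payment | End bal
1 | $5,652.37 | $163.92 | $780.73 | $5,035.56
2 | $5,035.56 | $146.03 | $780.73 | $4,400.86
3 | $4,400.86 | $127.62 | $780.73 | $3,747.75
4 | $3,747.75 | $108.68 | $780.73 | $3,075.70
5 | $3,075.70 | $89.20 | $780.73 | $2,384.17

$2,384.17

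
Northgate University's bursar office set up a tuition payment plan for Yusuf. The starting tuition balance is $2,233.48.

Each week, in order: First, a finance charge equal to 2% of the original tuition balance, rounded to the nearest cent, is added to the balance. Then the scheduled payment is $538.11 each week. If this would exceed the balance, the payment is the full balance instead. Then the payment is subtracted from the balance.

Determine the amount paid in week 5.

$304.39

Week 1: $2,233.48 +$44.67 interest = $2,278.15; pay $538.11 → $1,740.04
Week 2: $1,740.04 +$44.67 interest = $1,784.71; pay $538.11 → $1,246.60
Week 3: $1,246.60 +$44.67 interest = $1,291.27; pay $538.11 → $753.16
Week 4: $753.16 +$44.67 interest = $797.83; pay $538.11 → $259.72
Week 5: $259.72 +$44.67 interest = $304.39; pay $304.39 → $0.00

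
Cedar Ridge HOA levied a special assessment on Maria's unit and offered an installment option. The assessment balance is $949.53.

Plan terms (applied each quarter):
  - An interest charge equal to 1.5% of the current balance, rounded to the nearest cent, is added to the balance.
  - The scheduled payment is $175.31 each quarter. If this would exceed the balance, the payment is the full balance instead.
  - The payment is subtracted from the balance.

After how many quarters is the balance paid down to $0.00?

Quarter 1: opening $949.53; interest $14.24 → $963.77; payment $175.31; balance $788.46
Quarter 2: opening $788.46; interest $11.83 → $800.29; payment $175.31; balance $624.98
Quarter 3: opening $624.98; interest $9.37 → $634.35; payment $175.31; balance $459.04
Quarter 4: opening $459.04; interest $6.89 → $465.93; payment $175.31; balance $290.62
Quarter 5: opening $290.62; interest $4.36 → $294.98; payment $175.31; balance $119.67
Quarter 6: opening $119.67; interest $1.80 → $121.47; payment $121.47; balance $0.00
Balance reaches $0.00 in quarter 6.

6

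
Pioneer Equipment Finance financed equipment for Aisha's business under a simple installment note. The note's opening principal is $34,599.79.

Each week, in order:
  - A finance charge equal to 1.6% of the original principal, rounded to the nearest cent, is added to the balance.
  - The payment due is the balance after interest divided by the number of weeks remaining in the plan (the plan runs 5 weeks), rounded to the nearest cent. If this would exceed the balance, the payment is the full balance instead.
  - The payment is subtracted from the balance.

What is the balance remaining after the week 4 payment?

Week 1: opening $34,599.79; interest $553.60 → $35,153.39; payment $7,030.68; balance $28,122.71
Week 2: opening $28,122.71; interest $553.60 → $28,676.31; payment $7,169.08; balance $21,507.23
Week 3: opening $21,507.23; interest $553.60 → $22,060.83; payment $7,353.61; balance $14,707.22
Week 4: opening $14,707.22; interest $553.60 → $15,260.82; payment $7,630.41; balance $7,630.41

$7,630.41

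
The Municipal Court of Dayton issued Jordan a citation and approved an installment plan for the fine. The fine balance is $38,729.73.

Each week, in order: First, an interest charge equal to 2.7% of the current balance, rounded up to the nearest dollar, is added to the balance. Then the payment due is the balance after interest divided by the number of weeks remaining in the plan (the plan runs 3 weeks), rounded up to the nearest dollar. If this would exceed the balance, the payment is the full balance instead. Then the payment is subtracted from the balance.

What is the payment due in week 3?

# | Opening | Interest | Payment | End bal
1 | $38,729.73 | $1,046.00 | $13,259.00 | $26,516.73
2 | $26,516.73 | $716.00 | $13,617.00 | $13,615.73
3 | $13,615.73 | $368.00 | $13,983.73 | $0.00

$13,983.73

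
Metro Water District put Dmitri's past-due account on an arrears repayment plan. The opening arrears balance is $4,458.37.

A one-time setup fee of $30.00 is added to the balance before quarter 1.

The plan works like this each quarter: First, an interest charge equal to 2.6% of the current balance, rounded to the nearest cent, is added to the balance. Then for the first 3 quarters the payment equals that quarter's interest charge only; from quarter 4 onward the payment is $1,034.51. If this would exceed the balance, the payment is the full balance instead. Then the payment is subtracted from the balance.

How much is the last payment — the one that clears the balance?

Quarter 1: $4,488.37 +$116.70 interest = $4,605.07; pay $116.70 → $4,488.37
Quarter 2: $4,488.37 +$116.70 interest = $4,605.07; pay $116.70 → $4,488.37
Quarter 3: $4,488.37 +$116.70 interest = $4,605.07; pay $116.70 → $4,488.37
Quarter 4: $4,488.37 +$116.70 interest = $4,605.07; pay $1,034.51 → $3,570.56
Quarter 5: $3,570.56 +$92.83 interest = $3,663.39; pay $1,034.51 → $2,628.88
Quarter 6: $2,628.88 +$68.35 interest = $2,697.23; pay $1,034.51 → $1,662.72
Quarter 7: $1,662.72 +$43.23 interest = $1,705.95; pay $1,034.51 → $671.44
Quarter 8: $671.44 +$17.46 interest = $688.90; pay $688.90 → $0.00

$688.90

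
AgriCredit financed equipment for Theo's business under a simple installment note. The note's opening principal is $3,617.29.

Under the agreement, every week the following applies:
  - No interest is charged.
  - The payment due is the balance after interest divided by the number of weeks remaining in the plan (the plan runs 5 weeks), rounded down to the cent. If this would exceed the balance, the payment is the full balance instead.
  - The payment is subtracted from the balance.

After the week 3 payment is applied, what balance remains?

$1,446.92

Week 1: opening $3,617.29; payment $723.45; balance $2,893.84
Week 2: opening $2,893.84; payment $723.46; balance $2,170.38
Week 3: opening $2,170.38; payment $723.46; balance $1,446.92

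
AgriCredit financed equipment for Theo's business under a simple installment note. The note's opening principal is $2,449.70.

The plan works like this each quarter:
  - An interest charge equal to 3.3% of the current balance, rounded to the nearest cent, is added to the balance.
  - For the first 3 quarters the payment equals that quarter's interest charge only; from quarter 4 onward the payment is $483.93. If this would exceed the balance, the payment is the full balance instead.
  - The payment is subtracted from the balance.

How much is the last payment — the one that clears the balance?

Quarter 1: opening $2,449.70; interest $80.84 → $2,530.54; payment $80.84; balance $2,449.70
Quarter 2: opening $2,449.70; interest $80.84 → $2,530.54; payment $80.84; balance $2,449.70
Quarter 3: opening $2,449.70; interest $80.84 → $2,530.54; payment $80.84; balance $2,449.70
Quarter 4: opening $2,449.70; interest $80.84 → $2,530.54; payment $483.93; balance $2,046.61
Quarter 5: opening $2,046.61; interest $67.54 → $2,114.15; payment $483.93; balance $1,630.22
Quarter 6: opening $1,630.22; interest $53.80 → $1,684.02; payment $483.93; balance $1,200.09
Quarter 7: opening $1,200.09; interest $39.60 → $1,239.69; payment $483.93; balance $755.76
Quarter 8: opening $755.76; interest $24.94 → $780.70; payment $483.93; balance $296.77
Quarter 9: opening $296.77; interest $9.79 → $306.56; payment $306.56; balance $0.00

$306.56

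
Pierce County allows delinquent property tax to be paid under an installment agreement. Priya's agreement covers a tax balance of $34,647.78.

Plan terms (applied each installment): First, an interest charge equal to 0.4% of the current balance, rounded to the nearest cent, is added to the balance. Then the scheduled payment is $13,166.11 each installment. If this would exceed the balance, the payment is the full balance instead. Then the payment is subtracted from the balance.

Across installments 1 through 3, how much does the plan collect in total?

Installment 1: $34,647.78 +$138.59 interest = $34,786.37; pay $13,166.11 → $21,620.26
Installment 2: $21,620.26 +$86.48 interest = $21,706.74; pay $13,166.11 → $8,540.63
Installment 3: $8,540.63 +$34.16 interest = $8,574.79; pay $8,574.79 → $0.00
Total paid: $34,907.01

$34,907.01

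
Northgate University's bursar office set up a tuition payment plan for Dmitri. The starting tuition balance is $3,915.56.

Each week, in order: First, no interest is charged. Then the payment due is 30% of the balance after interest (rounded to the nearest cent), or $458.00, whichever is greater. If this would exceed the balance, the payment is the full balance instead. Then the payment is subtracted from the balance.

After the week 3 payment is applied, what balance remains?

$1,343.03

Week 1: opening $3,915.56; payment $1,174.67; balance $2,740.89
Week 2: opening $2,740.89; payment $822.27; balance $1,918.62
Week 3: opening $1,918.62; payment $575.59; balance $1,343.03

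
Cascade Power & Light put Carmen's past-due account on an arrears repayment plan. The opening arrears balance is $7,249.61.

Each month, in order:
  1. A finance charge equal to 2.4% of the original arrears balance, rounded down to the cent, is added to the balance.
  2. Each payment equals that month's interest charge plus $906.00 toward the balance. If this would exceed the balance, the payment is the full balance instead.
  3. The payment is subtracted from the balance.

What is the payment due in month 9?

Month 1: opening $7,249.61; interest $173.99 → $7,423.60; payment $1,079.99; balance $6,343.61
Month 2: opening $6,343.61; interest $173.99 → $6,517.60; payment $1,079.99; balance $5,437.61
Month 3: opening $5,437.61; interest $173.99 → $5,611.60; payment $1,079.99; balance $4,531.61
Month 4: opening $4,531.61; interest $173.99 → $4,705.60; payment $1,079.99; balance $3,625.61
Month 5: opening $3,625.61; interest $173.99 → $3,799.60; payment $1,079.99; balance $2,719.61
Month 6: opening $2,719.61; interest $173.99 → $2,893.60; payment $1,079.99; balance $1,813.61
Month 7: opening $1,813.61; interest $173.99 → $1,987.60; payment $1,079.99; balance $907.61
Month 8: opening $907.61; interest $173.99 → $1,081.60; payment $1,079.99; balance $1.61
Month 9: opening $1.61; interest $173.99 → $175.60; payment $175.60; balance $0.00

$175.60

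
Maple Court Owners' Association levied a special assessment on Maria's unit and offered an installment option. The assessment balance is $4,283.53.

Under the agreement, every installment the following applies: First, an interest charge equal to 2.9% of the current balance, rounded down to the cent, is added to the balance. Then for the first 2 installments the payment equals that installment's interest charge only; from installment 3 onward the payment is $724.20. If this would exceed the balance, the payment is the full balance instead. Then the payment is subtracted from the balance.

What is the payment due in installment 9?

$424.28

# | Opening | Interest | Payment | End bal
1 | $4,283.53 | $124.22 | $124.22 | $4,283.53
2 | $4,283.53 | $124.22 | $124.22 | $4,283.53
3 | $4,283.53 | $124.22 | $724.20 | $3,683.55
4 | $3,683.55 | $106.82 | $724.20 | $3,066.17
5 | $3,066.17 | $88.91 | $724.20 | $2,430.88
6 | $2,430.88 | $70.49 | $724.20 | $1,777.17
7 | $1,777.17 | $51.53 | $724.20 | $1,104.50
8 | $1,104.50 | $32.03 | $724.20 | $412.33
9 | $412.33 | $11.95 | $424.28 | $0.00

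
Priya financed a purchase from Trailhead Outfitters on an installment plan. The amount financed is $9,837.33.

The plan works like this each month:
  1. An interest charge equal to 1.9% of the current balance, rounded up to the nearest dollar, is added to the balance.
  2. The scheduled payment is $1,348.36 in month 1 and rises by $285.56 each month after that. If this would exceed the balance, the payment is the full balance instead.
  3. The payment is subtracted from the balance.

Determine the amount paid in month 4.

$2,205.04

# | Opening | Interest | Payment | End bal
1 | $9,837.33 | $187.00 | $1,348.36 | $8,675.97
2 | $8,675.97 | $165.00 | $1,633.92 | $7,207.05
3 | $7,207.05 | $137.00 | $1,919.48 | $5,424.57
4 | $5,424.57 | $104.00 | $2,205.04 | $3,323.53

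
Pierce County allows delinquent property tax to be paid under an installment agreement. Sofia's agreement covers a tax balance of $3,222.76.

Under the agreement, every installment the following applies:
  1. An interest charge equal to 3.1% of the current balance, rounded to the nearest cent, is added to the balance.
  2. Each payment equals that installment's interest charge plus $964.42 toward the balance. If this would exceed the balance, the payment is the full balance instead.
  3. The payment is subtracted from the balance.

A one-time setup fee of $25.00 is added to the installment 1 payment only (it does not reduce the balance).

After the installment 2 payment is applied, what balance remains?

Installment 1: opening $3,222.76; interest $99.91 → $3,322.67; payment $1,064.33 (+ $25.00 fee); balance $2,258.34
Installment 2: opening $2,258.34; interest $70.01 → $2,328.35; payment $1,034.43; balance $1,293.92

$1,293.92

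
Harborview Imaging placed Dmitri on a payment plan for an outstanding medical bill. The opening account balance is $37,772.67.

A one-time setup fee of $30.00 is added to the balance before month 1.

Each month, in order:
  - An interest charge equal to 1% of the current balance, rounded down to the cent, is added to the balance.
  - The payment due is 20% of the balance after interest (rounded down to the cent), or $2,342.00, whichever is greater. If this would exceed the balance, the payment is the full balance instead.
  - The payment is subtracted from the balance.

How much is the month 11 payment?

$1,451.41

Month 1: opening $37,802.67; interest $378.02 → $38,180.69; payment $7,636.13; balance $30,544.56
Month 2: opening $30,544.56; interest $305.44 → $30,850.00; payment $6,170.00; balance $24,680.00
Month 3: opening $24,680.00; interest $246.80 → $24,926.80; payment $4,985.36; balance $19,941.44
Month 4: opening $19,941.44; interest $199.41 → $20,140.85; payment $4,028.17; balance $16,112.68
Month 5: opening $16,112.68; interest $161.12 → $16,273.80; payment $3,254.76; balance $13,019.04
Month 6: opening $13,019.04; interest $130.19 → $13,149.23; payment $2,629.84; balance $10,519.39
Month 7: opening $10,519.39; interest $105.19 → $10,624.58; payment $2,342.00; balance $8,282.58
Month 8: opening $8,282.58; interest $82.82 → $8,365.40; payment $2,342.00; balance $6,023.40
Month 9: opening $6,023.40; interest $60.23 → $6,083.63; payment $2,342.00; balance $3,741.63
Month 10: opening $3,741.63; interest $37.41 → $3,779.04; payment $2,342.00; balance $1,437.04
Month 11: opening $1,437.04; interest $14.37 → $1,451.41; payment $1,451.41; balance $0.00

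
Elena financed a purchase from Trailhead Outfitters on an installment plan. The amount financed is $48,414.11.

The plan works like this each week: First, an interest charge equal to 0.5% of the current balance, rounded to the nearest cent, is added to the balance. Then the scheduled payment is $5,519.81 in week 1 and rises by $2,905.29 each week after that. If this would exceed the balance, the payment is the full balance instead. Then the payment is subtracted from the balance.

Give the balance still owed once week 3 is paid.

$23,771.19

Week 1: $48,414.11 +$242.07 interest = $48,656.18; pay $5,519.81 → $43,136.37
Week 2: $43,136.37 +$215.68 interest = $43,352.05; pay $8,425.10 → $34,926.95
Week 3: $34,926.95 +$174.63 interest = $35,101.58; pay $11,330.39 → $23,771.19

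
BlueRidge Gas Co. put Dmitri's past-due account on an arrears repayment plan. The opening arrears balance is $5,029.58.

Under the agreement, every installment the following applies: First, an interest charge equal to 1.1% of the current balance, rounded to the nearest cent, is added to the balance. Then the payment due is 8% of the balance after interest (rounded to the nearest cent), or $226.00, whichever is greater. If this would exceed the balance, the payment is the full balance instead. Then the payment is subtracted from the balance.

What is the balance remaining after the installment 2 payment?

$4,351.21

Installment 1: opening $5,029.58; interest $55.33 → $5,084.91; payment $406.79; balance $4,678.12
Installment 2: opening $4,678.12; interest $51.46 → $4,729.58; payment $378.37; balance $4,351.21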